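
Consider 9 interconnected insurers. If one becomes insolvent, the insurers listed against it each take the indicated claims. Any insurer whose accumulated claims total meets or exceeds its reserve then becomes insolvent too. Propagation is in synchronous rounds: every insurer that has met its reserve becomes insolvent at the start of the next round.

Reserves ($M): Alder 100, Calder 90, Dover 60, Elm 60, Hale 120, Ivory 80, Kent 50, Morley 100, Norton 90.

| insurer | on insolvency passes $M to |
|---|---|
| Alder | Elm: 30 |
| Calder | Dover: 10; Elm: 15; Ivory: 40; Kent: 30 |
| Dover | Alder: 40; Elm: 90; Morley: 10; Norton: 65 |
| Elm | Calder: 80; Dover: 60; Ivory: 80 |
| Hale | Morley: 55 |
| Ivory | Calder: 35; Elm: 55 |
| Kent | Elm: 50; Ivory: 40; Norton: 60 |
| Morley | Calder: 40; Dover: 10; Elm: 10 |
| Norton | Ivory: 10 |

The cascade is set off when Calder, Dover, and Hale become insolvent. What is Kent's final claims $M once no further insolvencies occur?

Round 1 — Calder, Dover, Hale become insolvent (initial).
  Alder: +40 → 40 < 100
  Elm: +15+90 → 105 ≥ 60
  Ivory: +40 → 40 < 80
  Kent: +30 → 30 < 50
  Morley: +10+55 → 65 < 100
  Norton: +65 → 65 < 90
Round 2 — Elm becomes insolvent.
  Ivory: +80 → 120 ≥ 80
Round 3 — Ivory becomes insolvent.
No further insolvencies.

30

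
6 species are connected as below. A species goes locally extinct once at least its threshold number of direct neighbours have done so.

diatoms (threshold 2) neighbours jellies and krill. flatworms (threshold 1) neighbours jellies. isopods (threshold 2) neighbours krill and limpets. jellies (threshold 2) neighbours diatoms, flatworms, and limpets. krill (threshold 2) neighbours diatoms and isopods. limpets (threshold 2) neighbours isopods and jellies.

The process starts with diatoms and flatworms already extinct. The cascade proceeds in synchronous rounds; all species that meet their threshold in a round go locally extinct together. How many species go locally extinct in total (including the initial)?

Round 1 — diatoms, flatworms go locally extinct (initial).
Round 2 — checking thresholds:
  jellies: 2 of 3 neighbours ≥ 2, goes locally extinct.
  krill: 1 of 2 neighbours < 2, holds.
Round 3 — no new extinctions; cascade stops.

3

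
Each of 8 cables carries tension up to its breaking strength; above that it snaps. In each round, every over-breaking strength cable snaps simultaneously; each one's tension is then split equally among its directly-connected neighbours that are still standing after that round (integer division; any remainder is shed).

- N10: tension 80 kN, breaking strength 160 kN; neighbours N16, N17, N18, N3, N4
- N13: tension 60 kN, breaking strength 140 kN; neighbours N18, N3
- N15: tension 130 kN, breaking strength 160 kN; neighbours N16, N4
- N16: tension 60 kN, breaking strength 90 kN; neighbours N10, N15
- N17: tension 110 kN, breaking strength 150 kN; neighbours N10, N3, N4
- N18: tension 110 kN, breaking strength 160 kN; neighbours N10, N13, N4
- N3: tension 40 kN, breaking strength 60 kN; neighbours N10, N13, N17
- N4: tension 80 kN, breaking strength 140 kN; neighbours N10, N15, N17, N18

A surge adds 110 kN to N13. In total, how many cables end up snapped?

8

Round 1 — N13 at 170 > 140. N13 snaps.
  N13 sheds 170 kN to N18, N3: 85 each.
    N18: 110+85 = 195 > 160
    N3: 40+85 = 125 > 60
Round 2 — N18, N3 snap.
  N18 sheds 195 kN to N10, N4: 97 each (1 lost).
    N10: 80+97 = 177 > 160
    N4: 80+97 = 177 > 140
  N3 sheds 125 kN to N10, N17: 62 each (1 lost).
    N10: 177+62 = 239 > 160
    N17: 110+62 = 172 > 150
Round 3 — N10, N17, N4 snap.
  N10 sheds 239 kN to N16: 239 each.
    N16: 60+239 = 299 > 90
  N17 sheds 172 kN: no online neighbours, lost.
  N4 sheds 177 kN to N15: 177 each.
    N15: 130+177 = 307 > 160
Round 4 — N15, N16 snap.
  N15 sheds 307 kN: no online neighbours, lost.
  N16 sheds 299 kN: no online neighbours, lost.
No further breaks.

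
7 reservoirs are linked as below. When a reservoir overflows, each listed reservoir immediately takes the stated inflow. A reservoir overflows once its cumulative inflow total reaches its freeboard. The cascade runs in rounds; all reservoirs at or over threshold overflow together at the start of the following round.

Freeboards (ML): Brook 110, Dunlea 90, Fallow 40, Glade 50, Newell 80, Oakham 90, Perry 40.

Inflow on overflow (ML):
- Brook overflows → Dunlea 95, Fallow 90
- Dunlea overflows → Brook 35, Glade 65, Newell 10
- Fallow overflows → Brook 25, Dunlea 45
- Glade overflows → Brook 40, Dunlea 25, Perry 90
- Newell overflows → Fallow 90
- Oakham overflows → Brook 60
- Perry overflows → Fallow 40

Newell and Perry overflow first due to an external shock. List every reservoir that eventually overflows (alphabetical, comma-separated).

Fallow, Newell, Perry

Round 1 — Newell, Perry overflow (initial).
  Fallow: +90+40 → 130 ≥ 40
Round 2 — Fallow overflows.
  Brook: +25 → 25 < 110
  Dunlea: +45 → 45 < 90
No further overflows.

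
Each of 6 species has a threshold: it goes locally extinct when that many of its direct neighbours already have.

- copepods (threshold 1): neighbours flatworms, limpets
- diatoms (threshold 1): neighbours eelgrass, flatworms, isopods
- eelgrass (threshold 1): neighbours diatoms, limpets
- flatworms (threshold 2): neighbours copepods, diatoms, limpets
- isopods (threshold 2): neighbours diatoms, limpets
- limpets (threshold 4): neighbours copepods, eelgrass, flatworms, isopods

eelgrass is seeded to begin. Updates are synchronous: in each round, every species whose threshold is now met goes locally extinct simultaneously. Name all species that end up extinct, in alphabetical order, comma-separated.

Round 1 — eelgrass goes locally extinct (initial).
Round 2 — checking thresholds:
  diatoms: 1 of 3 neighbours ≥ 1, goes locally extinct.
  limpets: 1 of 4 neighbours < 4, below threshold.
Round 3 — no new extinctions; cascade stops.

diatoms, eelgrass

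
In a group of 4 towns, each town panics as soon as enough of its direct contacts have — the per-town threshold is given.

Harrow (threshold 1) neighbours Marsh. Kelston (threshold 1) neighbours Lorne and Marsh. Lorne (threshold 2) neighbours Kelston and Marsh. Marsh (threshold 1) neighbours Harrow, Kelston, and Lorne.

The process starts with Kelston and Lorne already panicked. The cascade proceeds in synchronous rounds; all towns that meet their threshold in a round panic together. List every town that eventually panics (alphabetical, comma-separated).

Round 1 — Kelston, Lorne panic (initial).
Round 2 — checking thresholds:
  Marsh: 2 of 3 neighbours ≥ 1, panics.
Round 3 — checking thresholds:
  Harrow: 1 of 1 neighbours ≥ 1, panics.
Round 4 — no new panics; cascade stops.

Harrow, Kelston, Lorne, Marsh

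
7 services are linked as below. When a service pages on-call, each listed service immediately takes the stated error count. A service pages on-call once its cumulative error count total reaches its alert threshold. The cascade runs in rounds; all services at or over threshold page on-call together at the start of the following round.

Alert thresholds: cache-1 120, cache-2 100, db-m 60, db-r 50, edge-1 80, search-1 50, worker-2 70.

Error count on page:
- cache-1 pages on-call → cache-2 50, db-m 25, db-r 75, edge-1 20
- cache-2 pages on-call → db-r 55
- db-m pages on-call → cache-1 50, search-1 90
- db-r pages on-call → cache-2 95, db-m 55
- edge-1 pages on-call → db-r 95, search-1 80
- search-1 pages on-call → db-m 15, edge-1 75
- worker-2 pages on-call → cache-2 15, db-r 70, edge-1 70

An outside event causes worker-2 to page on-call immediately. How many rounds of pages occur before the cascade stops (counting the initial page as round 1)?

3

Round 1 — worker-2 pages on-call (initial).
  cache-2: +15 → 15 < 100
  db-r: +70 → 70 ≥ 50
  edge-1: +70 → 70 < 80
Round 2 — db-r pages on-call.
  cache-2: +95 → 110 ≥ 100
  db-m: +55 → 55 < 60
Round 3 — cache-2 pages on-call.
No further pages.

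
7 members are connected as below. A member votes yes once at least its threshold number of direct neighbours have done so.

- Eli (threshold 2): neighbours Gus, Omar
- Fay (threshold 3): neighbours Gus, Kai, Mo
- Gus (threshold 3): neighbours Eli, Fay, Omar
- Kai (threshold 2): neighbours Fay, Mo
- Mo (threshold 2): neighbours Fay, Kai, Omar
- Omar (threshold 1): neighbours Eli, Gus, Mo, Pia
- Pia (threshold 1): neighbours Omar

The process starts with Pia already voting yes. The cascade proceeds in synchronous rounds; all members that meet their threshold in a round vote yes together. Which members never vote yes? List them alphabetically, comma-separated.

Round 1 — Pia votes yes (initial).
Round 2 — checking thresholds:
  Omar: 1 of 4 neighbours ≥ 1, votes yes.
Round 3 — no new yes votes; cascade stops.

Eli, Fay, Gus, Kai, Mo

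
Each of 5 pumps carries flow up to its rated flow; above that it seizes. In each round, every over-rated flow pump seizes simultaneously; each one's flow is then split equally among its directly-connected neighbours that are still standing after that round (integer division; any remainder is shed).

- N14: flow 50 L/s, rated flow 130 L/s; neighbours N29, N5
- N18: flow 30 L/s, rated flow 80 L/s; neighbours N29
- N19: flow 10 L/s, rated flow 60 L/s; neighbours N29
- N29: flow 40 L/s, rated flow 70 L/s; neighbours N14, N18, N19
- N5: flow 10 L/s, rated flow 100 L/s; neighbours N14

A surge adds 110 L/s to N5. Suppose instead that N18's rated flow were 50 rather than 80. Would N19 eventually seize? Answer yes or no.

With N18's rated flow at 50:
Round 1 — N5 at 120 > 100. N5 seizes.
  N5 sheds 120 L/s to N14: 120 each.
    N14: 50+120 = 170 > 130
Round 2 — N14 seizes.
  N14 sheds 170 L/s to N29: 170 each.
    N29: 40+170 = 210 > 70
Round 3 — N29 seizes.
  N29 sheds 210 L/s to N18, N19: 105 each.
    N18: 30+105 = 135 > 50
    N19: 10+105 = 115 > 60
Round 4 — N18, N19 seize.
  N18 sheds 135 L/s: no online neighbours, lost.
  N19 sheds 115 L/s: no online neighbours, lost.
No further seizures.

yes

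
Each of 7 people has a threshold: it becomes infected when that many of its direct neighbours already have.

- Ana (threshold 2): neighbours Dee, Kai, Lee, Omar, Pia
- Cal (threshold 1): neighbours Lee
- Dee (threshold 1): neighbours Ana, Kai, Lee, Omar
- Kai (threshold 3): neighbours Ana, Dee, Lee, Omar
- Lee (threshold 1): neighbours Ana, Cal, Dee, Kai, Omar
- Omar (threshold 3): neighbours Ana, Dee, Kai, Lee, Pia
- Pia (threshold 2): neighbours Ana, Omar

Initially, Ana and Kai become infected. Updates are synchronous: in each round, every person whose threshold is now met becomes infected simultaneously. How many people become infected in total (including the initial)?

7

Round 1 — Ana, Kai become infected (initial).
Round 2 — checking thresholds:
  Dee: 2 of 4 neighbours ≥ 1, becomes infected.
  Lee: 2 of 5 neighbours ≥ 1, becomes infected.
  Omar: 2 of 5 neighbours < 3, below threshold.
  Pia: 1 of 2 neighbours < 2, below threshold.
Round 3 — checking thresholds:
  Cal: 1 of 1 neighbours ≥ 1, becomes infected.
  Omar: 4 of 5 neighbours ≥ 3, becomes infected.
  Pia: 1 of 2 neighbours < 2, below threshold.
Round 4 — checking thresholds:
  Pia: 2 of 2 neighbours ≥ 2, becomes infected.
Round 5 — no new infections; cascade stops.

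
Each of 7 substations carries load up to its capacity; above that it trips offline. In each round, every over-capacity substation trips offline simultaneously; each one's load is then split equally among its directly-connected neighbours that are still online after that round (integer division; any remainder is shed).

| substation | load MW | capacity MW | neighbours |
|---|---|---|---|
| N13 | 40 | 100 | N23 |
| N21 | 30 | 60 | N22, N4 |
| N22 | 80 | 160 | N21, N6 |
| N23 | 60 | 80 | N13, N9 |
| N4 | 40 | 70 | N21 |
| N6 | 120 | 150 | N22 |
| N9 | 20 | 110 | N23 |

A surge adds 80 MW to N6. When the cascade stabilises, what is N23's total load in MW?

60

Round 1 — N6 at 200 > 150. N6 trips offline.
  N6 sheds 200 MW to N22: 200 each.
    N22: 80+200 = 280 > 160
Round 2 — N22 trips offline.
  N22 sheds 280 MW to N21: 280 each.
    N21: 30+280 = 310 > 60
Round 3 — N21 trips offline.
  N21 sheds 310 MW to N4: 310 each.
    N4: 40+310 = 350 > 70
Round 4 — N4 trips offline.
  N4 sheds 350 MW: no online neighbours, lost.
No further trips.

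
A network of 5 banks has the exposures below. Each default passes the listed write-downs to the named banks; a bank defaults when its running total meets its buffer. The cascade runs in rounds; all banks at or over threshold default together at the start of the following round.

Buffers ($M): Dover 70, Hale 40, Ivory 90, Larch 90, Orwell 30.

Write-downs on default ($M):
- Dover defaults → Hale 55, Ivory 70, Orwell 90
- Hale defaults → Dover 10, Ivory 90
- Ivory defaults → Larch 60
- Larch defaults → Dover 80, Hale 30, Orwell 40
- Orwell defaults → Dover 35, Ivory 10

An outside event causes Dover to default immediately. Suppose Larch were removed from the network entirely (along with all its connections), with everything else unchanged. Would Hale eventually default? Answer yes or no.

With Larch removed:
Round 1 — Dover defaults (initial).
  Hale: +55 → 55 ≥ 40
  Ivory: +70 → 70 < 90
  Orwell: +90 → 90 ≥ 30
Round 2 — Hale, Orwell default.
  Ivory: +90+10 → 170 ≥ 90
Round 3 — Ivory defaults.
No further defaults.

yes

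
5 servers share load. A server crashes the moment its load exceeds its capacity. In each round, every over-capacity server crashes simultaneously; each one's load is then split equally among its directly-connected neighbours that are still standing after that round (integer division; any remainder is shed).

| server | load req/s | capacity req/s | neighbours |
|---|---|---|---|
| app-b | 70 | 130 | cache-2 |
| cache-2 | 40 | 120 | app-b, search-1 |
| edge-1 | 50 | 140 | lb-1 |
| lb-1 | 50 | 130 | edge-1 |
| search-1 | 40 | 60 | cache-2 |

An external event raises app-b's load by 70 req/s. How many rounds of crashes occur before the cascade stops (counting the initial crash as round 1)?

3

Round 1 — app-b at 140 > 130. app-b crashes.
  app-b sheds 140 req/s to cache-2: 140 each.
    cache-2: 40+140 = 180 > 120
Round 2 — cache-2 crashes.
  cache-2 sheds 180 req/s to search-1: 180 each.
    search-1: 40+180 = 220 > 60
Round 3 — search-1 crashes.
  search-1 sheds 220 req/s: no online neighbours, lost.
No further crashes.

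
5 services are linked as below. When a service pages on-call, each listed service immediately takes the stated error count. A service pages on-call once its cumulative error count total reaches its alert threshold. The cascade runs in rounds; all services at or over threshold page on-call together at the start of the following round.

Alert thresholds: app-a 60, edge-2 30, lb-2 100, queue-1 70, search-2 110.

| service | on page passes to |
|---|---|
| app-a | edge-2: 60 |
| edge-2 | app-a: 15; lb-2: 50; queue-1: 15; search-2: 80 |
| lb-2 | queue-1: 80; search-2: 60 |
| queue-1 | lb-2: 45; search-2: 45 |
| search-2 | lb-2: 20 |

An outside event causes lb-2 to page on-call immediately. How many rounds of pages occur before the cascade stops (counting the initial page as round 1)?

Round 1 — lb-2 pages on-call (initial).
  queue-1: +80 → 80 ≥ 70
  search-2: +60 → 60 < 110
Round 2 — queue-1 pages on-call.
  search-2: +45 → 105 < 110
No further pages.

2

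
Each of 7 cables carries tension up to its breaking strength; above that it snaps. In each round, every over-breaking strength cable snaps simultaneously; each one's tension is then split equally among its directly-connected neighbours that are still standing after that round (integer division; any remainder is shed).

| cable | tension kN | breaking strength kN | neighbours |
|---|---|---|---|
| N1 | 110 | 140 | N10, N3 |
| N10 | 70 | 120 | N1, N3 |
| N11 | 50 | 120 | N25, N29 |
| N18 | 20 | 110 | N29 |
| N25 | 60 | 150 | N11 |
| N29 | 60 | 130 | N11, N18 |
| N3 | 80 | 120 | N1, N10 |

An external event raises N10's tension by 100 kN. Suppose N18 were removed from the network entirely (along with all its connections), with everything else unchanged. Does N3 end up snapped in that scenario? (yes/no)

With N18 removed:
Round 1 — N10 at 170 > 120. N10 snaps.
  N10 sheds 170 kN to N1, N3: 85 each.
    N1: 110+85 = 195 > 140
    N3: 80+85 = 165 > 120
Round 2 — N1, N3 snap.
  N1 sheds 195 kN: no online neighbours, lost.
  N3 sheds 165 kN: no online neighbours, lost.
No further breaks.

yes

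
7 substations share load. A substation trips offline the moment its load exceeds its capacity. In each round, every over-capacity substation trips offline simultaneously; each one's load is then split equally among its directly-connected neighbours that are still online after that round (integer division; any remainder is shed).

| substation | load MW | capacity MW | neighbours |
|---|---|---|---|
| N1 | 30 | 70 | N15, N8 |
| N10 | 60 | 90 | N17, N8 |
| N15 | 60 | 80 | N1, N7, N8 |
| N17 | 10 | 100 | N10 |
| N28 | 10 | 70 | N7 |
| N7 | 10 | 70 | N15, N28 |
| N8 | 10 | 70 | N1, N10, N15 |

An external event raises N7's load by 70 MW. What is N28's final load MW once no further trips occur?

Round 1 — N7 at 80 > 70. N7 trips offline.
  N7 sheds 80 MW to N15, N28: 40 each.
    N15: 60+40 = 100 > 80
    N28: 10+40 = 50 ≤ 70
Round 2 — N15 trips offline.
  N15 sheds 100 MW to N1, N8: 50 each.
    N1: 30+50 = 80 > 70
    N8: 10+50 = 60 ≤ 70
Round 3 — N1 trips offline.
  N1 sheds 80 MW to N8: 80 each.
    N8: 60+80 = 140 > 70
Round 4 — N8 trips offline.
  N8 sheds 140 MW to N10: 140 each.
    N10: 60+140 = 200 > 90
Round 5 — N10 trips offline.
  N10 sheds 200 MW to N17: 200 each.
    N17: 10+200 = 210 > 100
Round 6 — N17 trips offline.
  N17 sheds 210 MW: no online neighbours, lost.
No further trips.

50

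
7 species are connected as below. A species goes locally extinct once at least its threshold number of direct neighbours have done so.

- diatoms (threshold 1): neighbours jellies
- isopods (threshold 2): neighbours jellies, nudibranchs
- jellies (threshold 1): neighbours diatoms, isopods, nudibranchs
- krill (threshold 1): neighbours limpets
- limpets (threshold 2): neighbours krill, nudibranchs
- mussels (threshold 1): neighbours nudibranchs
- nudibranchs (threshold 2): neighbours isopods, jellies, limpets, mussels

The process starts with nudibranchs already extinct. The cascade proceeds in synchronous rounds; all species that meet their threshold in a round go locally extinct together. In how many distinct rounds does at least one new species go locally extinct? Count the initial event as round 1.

3

Round 1 — nudibranchs goes locally extinct (initial).
Round 2 — checking thresholds:
  isopods: 1 of 2 neighbours < 2, below threshold.
  jellies: 1 of 3 neighbours ≥ 1, goes locally extinct.
  limpets: 1 of 2 neighbours < 2, below threshold.
  mussels: 1 of 1 neighbours ≥ 1, goes locally extinct.
Round 3 — checking thresholds:
  diatoms: 1 of 1 neighbours ≥ 1, goes locally extinct.
  isopods: 2 of 2 neighbours ≥ 2, goes locally extinct.
  limpets: 1 of 2 neighbours < 2, below threshold.
Round 4 — no new extinctions; cascade stops.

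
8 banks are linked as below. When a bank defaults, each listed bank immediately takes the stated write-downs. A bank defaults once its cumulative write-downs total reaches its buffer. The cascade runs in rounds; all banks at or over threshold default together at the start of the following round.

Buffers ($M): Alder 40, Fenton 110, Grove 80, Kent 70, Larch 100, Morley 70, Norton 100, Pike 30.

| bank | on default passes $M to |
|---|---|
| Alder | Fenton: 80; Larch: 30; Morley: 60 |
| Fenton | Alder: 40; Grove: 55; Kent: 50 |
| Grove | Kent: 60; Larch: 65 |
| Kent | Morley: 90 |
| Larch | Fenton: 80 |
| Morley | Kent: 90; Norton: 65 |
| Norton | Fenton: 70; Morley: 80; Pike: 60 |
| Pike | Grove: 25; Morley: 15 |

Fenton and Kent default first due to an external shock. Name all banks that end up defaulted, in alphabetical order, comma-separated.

Alder, Fenton, Kent, Morley

Round 1 — Fenton, Kent default (initial).
  Alder: +40 → 40 ≥ 40
  Grove: +55 → 55 < 80
  Morley: +90 → 90 ≥ 70
Round 2 — Alder, Morley default.
  Larch: +30 → 30 < 100
  Norton: +65 → 65 < 100
No further defaults.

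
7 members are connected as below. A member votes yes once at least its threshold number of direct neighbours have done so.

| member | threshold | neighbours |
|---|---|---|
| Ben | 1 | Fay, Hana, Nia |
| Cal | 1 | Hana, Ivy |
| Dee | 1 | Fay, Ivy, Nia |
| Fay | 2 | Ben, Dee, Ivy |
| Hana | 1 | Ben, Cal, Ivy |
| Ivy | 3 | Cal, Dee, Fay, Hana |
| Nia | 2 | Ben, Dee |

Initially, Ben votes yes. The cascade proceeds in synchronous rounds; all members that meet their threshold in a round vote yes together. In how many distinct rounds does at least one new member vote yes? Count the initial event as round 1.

3

Round 1 — Ben votes yes (initial).
Round 2 — checking thresholds:
  Fay: 1 of 3 neighbours < 2, holds.
  Hana: 1 of 3 neighbours ≥ 1, votes yes.
  Nia: 1 of 2 neighbours < 2, holds.
Round 3 — checking thresholds:
  Cal: 1 of 2 neighbours ≥ 1, votes yes.
  Fay: 1 of 3 neighbours < 2, holds.
  Ivy: 1 of 4 neighbours < 3, holds.
  Nia: 1 of 2 neighbours < 2, holds.
Round 4 — no new yes votes; cascade stops.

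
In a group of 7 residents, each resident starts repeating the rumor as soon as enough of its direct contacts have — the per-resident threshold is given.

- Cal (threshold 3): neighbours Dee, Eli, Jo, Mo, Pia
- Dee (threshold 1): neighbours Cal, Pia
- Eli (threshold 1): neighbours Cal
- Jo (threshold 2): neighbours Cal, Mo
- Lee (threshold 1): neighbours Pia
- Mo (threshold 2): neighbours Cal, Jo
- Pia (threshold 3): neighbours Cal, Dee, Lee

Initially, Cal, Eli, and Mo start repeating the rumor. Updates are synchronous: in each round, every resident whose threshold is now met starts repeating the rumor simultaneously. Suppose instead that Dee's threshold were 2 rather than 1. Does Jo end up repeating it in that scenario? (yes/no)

With Dee's threshold at 2:
Round 1 — Cal, Eli, Mo start repeating the rumor (initial).
Round 2 — checking thresholds:
  Dee: 1 of 2 neighbours < 2, below threshold.
  Jo: 2 of 2 neighbours ≥ 2, starts repeating the rumor.
  Pia: 1 of 3 neighbours < 3, below threshold.
Round 3 — no new spreads; cascade stops.

yes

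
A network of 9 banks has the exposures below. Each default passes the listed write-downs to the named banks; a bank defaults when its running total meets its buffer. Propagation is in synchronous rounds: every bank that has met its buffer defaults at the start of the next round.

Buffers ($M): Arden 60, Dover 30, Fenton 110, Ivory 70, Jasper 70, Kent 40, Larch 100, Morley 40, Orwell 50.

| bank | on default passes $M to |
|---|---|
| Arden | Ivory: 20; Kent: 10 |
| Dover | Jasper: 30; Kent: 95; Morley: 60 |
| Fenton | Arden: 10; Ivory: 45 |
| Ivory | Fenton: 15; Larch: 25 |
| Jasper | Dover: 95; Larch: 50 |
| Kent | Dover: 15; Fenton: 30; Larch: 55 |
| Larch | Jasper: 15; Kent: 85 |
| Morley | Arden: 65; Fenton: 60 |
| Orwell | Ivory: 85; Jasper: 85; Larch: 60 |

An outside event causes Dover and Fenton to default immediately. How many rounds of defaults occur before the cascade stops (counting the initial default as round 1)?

Round 1 — Dover, Fenton default (initial).
  Arden: +10 → 10 < 60
  Ivory: +45 → 45 < 70
  Jasper: +30 → 30 < 70
  Kent: +95 → 95 ≥ 40
  Morley: +60 → 60 ≥ 40
Round 2 — Kent, Morley default.
  Arden: +65 → 75 ≥ 60
  Larch: +55 → 55 < 100
Round 3 — Arden defaults.
  Ivory: +20 → 65 < 70
No further defaults.

3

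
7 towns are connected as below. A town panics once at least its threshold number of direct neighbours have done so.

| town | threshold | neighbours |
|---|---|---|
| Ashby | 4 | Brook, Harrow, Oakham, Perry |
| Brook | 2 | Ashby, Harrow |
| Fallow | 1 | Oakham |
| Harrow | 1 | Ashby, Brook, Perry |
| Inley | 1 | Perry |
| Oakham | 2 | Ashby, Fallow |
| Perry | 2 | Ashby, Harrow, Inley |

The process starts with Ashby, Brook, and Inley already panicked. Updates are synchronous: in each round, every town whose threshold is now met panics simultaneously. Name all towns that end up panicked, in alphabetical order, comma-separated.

Ashby, Brook, Harrow, Inley, Perry

Round 1 — Ashby, Brook, Inley panic (initial).
Round 2 — checking thresholds:
  Harrow: 2 of 3 neighbours ≥ 1, panics.
  Oakham: 1 of 2 neighbours < 2, not yet.
  Perry: 2 of 3 neighbours ≥ 2, panics.
Round 3 — no new panics; cascade stops.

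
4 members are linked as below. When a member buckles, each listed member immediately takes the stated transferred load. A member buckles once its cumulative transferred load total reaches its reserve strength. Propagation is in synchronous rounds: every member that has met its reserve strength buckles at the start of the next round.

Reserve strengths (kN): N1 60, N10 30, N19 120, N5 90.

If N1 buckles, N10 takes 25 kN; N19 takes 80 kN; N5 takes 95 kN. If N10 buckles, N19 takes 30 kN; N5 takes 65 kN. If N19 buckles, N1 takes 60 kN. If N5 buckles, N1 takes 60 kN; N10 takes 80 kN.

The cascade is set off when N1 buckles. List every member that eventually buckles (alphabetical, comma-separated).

Round 1 — N1 buckles (initial).
  N10: +25 → 25 < 30
  N19: +80 → 80 < 120
  N5: +95 → 95 ≥ 90
Round 2 — N5 buckles.
  N10: +80 → 105 ≥ 30
Round 3 — N10 buckles.
  N19: +30 → 110 < 120
No further bucklings.

N1, N10, N5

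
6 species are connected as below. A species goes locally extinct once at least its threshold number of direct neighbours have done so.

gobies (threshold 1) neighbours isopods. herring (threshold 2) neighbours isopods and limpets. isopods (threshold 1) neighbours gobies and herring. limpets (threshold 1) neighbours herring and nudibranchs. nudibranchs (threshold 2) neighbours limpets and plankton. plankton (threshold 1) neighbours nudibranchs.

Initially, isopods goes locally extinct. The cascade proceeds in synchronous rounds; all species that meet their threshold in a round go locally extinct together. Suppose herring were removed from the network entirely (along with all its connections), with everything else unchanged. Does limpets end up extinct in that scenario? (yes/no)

no

With herring removed:
Round 1 — isopods goes locally extinct (initial).
Round 2 — checking thresholds:
  gobies: 1 of 1 neighbours ≥ 1, goes locally extinct.
Round 3 — no new extinctions; cascade stops.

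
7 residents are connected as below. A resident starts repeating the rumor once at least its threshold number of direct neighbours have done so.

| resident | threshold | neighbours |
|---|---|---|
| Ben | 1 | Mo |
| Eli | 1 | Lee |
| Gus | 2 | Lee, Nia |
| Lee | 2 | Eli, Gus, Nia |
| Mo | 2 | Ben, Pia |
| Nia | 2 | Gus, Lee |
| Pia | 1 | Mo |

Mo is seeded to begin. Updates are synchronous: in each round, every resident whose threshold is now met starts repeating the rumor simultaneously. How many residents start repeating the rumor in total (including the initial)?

Round 1 — Mo starts repeating the rumor (initial).
Round 2 — checking thresholds:
  Ben: 1 of 1 neighbours ≥ 1, starts repeating the rumor.
  Pia: 1 of 1 neighbours ≥ 1, starts repeating the rumor.
Round 3 — no new spreads; cascade stops.

3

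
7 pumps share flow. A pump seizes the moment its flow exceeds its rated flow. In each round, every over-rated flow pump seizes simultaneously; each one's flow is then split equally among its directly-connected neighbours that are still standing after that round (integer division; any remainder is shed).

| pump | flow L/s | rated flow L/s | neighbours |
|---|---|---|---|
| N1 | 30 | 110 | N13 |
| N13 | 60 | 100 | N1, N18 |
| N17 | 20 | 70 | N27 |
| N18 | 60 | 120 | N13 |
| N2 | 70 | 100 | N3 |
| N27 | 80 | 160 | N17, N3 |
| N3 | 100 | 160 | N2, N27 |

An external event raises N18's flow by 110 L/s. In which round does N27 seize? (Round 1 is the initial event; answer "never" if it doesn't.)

never

Round 1 — N18 at 170 > 120. N18 seizes.
  N18 sheds 170 L/s to N13: 170 each.
    N13: 60+170 = 230 > 100
Round 2 — N13 seizes.
  N13 sheds 230 L/s to N1: 230 each.
    N1: 30+230 = 260 > 110
Round 3 — N1 seizes.
  N1 sheds 260 L/s: no online neighbours, lost.
No further seizures.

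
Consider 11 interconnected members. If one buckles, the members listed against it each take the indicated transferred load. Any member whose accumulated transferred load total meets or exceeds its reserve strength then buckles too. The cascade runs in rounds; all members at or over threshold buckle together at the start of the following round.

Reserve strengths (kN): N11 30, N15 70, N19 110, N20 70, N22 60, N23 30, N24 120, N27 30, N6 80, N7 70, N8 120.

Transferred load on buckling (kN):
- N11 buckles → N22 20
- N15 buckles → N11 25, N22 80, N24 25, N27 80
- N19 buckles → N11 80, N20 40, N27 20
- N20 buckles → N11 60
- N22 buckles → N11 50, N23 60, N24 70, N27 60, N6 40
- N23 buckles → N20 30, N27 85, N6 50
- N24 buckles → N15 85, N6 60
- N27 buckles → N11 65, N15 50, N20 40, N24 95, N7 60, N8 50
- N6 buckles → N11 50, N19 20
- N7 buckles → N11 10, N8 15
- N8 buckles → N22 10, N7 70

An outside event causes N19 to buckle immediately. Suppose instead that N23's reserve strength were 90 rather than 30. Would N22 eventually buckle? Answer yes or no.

no

With N23's reserve strength at 90:
Round 1 — N19 buckles (initial).
  N11: +80 → 80 ≥ 30
  N20: +40 → 40 < 70
  N27: +20 → 20 < 30
Round 2 — N11 buckles.
  N22: +20 → 20 < 60
No further bucklings.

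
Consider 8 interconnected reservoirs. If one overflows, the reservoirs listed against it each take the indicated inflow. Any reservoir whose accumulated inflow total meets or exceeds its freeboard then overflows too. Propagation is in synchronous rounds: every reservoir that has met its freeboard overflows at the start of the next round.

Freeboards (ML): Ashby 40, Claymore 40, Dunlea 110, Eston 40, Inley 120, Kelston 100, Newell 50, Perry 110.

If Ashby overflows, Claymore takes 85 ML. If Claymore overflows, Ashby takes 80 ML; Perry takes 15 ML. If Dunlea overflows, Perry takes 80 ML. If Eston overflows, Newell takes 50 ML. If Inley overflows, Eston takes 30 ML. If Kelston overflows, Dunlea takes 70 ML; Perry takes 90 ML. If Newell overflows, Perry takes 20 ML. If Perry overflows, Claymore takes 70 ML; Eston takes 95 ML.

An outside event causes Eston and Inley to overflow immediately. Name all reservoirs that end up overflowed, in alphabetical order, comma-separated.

Round 1 — Eston, Inley overflow (initial).
  Newell: +50 → 50 ≥ 50
Round 2 — Newell overflows.
  Perry: +20 → 20 < 110
No further overflows.

Eston, Inley, Newell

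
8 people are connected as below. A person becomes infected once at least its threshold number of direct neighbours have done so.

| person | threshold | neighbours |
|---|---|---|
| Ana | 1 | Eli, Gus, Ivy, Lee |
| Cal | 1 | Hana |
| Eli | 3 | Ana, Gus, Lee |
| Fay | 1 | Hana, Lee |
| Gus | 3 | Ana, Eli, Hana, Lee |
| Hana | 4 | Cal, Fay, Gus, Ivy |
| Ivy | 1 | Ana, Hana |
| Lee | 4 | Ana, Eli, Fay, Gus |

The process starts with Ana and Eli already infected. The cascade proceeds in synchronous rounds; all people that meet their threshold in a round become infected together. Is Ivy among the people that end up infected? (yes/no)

yes

Round 1 — Ana, Eli become infected (initial).
Round 2 — checking thresholds:
  Gus: 2 of 4 neighbours < 3, holds.
  Ivy: 1 of 2 neighbours ≥ 1, becomes infected.
  Lee: 2 of 4 neighbours < 4, holds.
Round 3 — no new infections; cascade stops.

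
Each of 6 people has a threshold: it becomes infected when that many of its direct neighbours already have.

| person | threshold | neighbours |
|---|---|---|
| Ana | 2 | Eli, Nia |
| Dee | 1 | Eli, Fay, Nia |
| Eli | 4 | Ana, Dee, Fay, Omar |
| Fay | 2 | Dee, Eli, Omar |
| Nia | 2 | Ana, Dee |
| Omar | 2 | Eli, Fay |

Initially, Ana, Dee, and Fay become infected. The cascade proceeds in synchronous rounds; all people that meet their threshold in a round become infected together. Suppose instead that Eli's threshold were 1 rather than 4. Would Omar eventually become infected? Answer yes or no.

yes

With Eli's threshold at 1:
Round 1 — Ana, Dee, Fay become infected (initial).
Round 2 — checking thresholds:
  Eli: 3 of 4 neighbours ≥ 1, becomes infected.
  Nia: 2 of 2 neighbours ≥ 2, becomes infected.
  Omar: 1 of 2 neighbours < 2, holds.
Round 3 — checking thresholds:
  Omar: 2 of 2 neighbours ≥ 2, becomes infected.
Round 4 — no new infections; cascade stops.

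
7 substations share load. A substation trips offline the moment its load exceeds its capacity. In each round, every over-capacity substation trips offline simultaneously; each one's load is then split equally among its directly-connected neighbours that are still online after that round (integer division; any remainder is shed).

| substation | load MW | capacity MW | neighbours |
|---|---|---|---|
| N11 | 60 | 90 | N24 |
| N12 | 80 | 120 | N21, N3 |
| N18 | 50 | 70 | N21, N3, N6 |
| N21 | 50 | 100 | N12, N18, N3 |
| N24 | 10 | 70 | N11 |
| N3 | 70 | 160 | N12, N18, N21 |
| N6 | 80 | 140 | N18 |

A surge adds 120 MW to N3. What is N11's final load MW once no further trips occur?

60

Round 1 — N3 at 190 > 160. N3 trips offline.
  N3 sheds 190 MW to N12, N18, N21: 63 each (1 lost).
    N12: 80+63 = 143 > 120
    N18: 50+63 = 113 > 70
    N21: 50+63 = 113 > 100
Round 2 — N12, N18, N21 trip offline.
  N12 sheds 143 MW: no online neighbours, lost.
  N18 sheds 113 MW to N6: 113 each.
    N6: 80+113 = 193 > 140
  N21 sheds 113 MW: no online neighbours, lost.
Round 3 — N6 trips offline.
  N6 sheds 193 MW: no online neighbours, lost.
No further trips.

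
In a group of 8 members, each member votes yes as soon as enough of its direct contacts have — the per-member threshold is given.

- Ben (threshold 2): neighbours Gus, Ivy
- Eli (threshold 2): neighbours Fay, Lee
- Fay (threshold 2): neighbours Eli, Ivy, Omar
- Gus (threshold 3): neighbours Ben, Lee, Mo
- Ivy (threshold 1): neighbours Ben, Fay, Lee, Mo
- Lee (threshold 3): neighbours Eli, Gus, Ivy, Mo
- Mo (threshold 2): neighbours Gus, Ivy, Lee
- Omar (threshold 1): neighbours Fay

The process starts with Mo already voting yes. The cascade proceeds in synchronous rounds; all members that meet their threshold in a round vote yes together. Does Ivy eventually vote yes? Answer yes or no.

Round 1 — Mo votes yes (initial).
Round 2 — checking thresholds:
  Gus: 1 of 3 neighbours < 3, below threshold.
  Ivy: 1 of 4 neighbours ≥ 1, votes yes.
  Lee: 1 of 4 neighbours < 3, below threshold.
Round 3 — no new yes votes; cascade stops.

yes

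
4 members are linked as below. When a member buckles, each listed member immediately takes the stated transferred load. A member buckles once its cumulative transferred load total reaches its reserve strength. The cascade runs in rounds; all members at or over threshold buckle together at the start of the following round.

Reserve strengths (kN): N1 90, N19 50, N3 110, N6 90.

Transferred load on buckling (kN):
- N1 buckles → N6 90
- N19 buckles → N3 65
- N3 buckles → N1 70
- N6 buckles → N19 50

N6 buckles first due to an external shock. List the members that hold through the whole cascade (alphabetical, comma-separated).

Round 1 — N6 buckles (initial).
  N19: +50 → 50 ≥ 50
Round 2 — N19 buckles.
  N3: +65 → 65 < 110
No further bucklings.

N1, N3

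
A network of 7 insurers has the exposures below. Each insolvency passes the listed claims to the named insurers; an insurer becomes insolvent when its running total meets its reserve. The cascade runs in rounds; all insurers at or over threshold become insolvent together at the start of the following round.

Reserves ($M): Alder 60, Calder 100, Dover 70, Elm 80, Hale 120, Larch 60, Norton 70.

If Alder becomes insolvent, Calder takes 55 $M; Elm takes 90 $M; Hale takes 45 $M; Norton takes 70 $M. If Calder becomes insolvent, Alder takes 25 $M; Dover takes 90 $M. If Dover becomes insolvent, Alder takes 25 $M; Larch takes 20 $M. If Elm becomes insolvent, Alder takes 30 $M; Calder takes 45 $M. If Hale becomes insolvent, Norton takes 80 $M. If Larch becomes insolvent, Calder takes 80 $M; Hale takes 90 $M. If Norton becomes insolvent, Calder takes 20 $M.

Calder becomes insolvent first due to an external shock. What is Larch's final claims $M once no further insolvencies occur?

Round 1 — Calder becomes insolvent (initial).
  Alder: +25 → 25 < 60
  Dover: +90 → 90 ≥ 70
Round 2 — Dover becomes insolvent.
  Alder: +25 → 50 < 60
  Larch: +20 → 20 < 60
No further insolvencies.

20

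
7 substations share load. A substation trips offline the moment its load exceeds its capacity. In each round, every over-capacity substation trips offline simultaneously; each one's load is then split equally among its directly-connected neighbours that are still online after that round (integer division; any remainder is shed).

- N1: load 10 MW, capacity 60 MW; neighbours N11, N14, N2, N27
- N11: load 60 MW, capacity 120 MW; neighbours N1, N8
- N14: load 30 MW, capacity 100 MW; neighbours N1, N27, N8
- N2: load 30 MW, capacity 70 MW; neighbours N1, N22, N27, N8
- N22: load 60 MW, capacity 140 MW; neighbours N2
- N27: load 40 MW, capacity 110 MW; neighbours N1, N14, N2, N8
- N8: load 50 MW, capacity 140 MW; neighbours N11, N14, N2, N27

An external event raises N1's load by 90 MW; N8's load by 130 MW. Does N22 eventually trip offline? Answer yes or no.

Round 1 — N1 at 100 > 60; N8 at 180 > 140. N1, N8 trip offline.
  N1 sheds 100 MW to N11, N14, N2, N27: 25 each.
    N11: 60+25 = 85 ≤ 120
    N14: 30+25 = 55 ≤ 100
    N2: 30+25 = 55 ≤ 70
    N27: 40+25 = 65 ≤ 110
  N8 sheds 180 MW to N11, N14, N2, N27: 45 each.
    N11: 85+45 = 130 > 120
    N14: 55+45 = 100 ≤ 100
    N2: 55+45 = 100 > 70
    N27: 65+45 = 110 ≤ 110
Round 2 — N11, N2 trip offline.
  N11 sheds 130 MW: no online neighbours, lost.
  N2 sheds 100 MW to N22, N27: 50 each.
    N22: 60+50 = 110 ≤ 140
    N27: 110+50 = 160 > 110
Round 3 — N27 trips offline.
  N27 sheds 160 MW to N14: 160 each.
    N14: 100+160 = 260 > 100
Round 4 — N14 trips offline.
  N14 sheds 260 MW: no online neighbours, lost.
No further trips.

no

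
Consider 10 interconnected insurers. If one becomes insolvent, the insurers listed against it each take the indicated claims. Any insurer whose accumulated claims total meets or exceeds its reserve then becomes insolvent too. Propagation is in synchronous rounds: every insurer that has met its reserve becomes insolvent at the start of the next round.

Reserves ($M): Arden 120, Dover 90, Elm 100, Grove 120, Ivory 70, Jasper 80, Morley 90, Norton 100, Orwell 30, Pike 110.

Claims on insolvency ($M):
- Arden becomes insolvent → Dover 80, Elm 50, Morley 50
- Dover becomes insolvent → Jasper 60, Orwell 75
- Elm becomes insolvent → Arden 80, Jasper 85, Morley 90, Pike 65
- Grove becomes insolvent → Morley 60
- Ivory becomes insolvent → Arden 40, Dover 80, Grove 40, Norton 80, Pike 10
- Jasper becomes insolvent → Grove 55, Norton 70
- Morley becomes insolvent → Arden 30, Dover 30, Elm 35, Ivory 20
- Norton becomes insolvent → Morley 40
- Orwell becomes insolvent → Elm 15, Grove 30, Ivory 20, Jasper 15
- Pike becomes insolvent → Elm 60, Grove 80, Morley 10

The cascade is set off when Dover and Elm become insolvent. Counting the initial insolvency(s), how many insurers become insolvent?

5

Round 1 — Dover, Elm become insolvent (initial).
  Arden: +80 → 80 < 120
  Jasper: +60+85 → 145 ≥ 80
  Morley: +90 → 90 ≥ 90
  Orwell: +75 → 75 ≥ 30
  Pike: +65 → 65 < 110
Round 2 — Jasper, Morley, Orwell become insolvent.
  Arden: +30 → 110 < 120
  Grove: +55+30 → 85 < 120
  Ivory: +20+20 → 40 < 70
  Norton: +70 → 70 < 100
No further insolvencies.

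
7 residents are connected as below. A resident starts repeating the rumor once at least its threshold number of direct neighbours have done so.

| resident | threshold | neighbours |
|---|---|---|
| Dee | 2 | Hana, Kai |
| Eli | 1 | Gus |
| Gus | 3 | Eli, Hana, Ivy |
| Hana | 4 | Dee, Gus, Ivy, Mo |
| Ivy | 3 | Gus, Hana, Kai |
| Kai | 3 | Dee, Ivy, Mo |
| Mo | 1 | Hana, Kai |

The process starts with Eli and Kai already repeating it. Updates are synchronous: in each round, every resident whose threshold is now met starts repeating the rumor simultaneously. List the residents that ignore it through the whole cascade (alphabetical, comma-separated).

Dee, Gus, Hana, Ivy

Round 1 — Eli, Kai start repeating the rumor (initial).
Round 2 — checking thresholds:
  Dee: 1 of 2 neighbours < 2, below threshold.
  Gus: 1 of 3 neighbours < 3, below threshold.
  Ivy: 1 of 3 neighbours < 3, below threshold.
  Mo: 1 of 2 neighbours ≥ 1, starts repeating the rumor.
Round 3 — no new spreads; cascade stops.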